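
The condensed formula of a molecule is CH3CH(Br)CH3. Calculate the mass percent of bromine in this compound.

64.97%

Element totals:
  C: 3
  H: 7
  Br: 1
Molecular formula: C3H7Br.
Molar mass = 122.993 g/mol.
Mass from Br: 1 × 79.904 = 79.904 g/mol.
%Br = 79.904 / 122.993 × 100 = 64.97%.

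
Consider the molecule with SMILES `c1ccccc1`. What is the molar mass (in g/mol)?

Atom tally by fragment:
  benzene ring core → C:6 H:6
Element totals:
  C: 6
  H: 6
Molecular formula: C6H6.
  M = 6(12.011) + 6(1.008)
    = 72.066 + 6.048 = 78.114

78.11 g/mol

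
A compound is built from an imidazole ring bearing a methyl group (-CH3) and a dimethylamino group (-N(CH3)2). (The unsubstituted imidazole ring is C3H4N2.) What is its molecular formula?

C6H11N3

Atom tally by fragment:
  imidazole ring core → C:3 H:4 N:2
  (− 2 ring H displaced by substituents)
  + CH3 → C:1 H:3
  + N(CH3)2 → N:1 C:2 H:6
Element totals:
  C: 6
  H: 11
  N: 3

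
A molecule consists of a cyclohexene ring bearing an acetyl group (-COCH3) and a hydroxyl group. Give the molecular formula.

Atom tally by fragment:
  cyclohexene ring core → C:6 H:10
  (− 2 ring H displaced by substituents)
  + COCH3 → C:2 H:3 O:1
  + OH → O:1 H:1
Element totals:
  C: 8
  H: 12
  O: 2

C8H12O2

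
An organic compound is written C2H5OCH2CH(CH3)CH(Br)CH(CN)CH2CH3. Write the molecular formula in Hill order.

Atom tally by fragment:
  C2H5OCH2 → C:3 H:7 O:1
  CH(CH3) → C:2 H:4
  CH(Br) → C:1 H:1 Br:1
  CH(CN) → C:2 H:1 N:1
  CH2 → C:1 H:2
  CH3 → C:1 H:3
Element totals:
  C: 10
  H: 18
  Br: 1
  N: 1
  O: 1

C10H18BrNO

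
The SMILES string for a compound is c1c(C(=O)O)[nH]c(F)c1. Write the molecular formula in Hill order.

C5H4FNO2

Atom tally by fragment:
  pyrrole ring core → C:4 H:5 N:1
  (− 2 ring H displaced by substituents)
  + COOH → C:1 H:1 O:2
  + F → F:1
Element totals:
  C: 5
  H: 4
  F: 1
  N: 1
  O: 2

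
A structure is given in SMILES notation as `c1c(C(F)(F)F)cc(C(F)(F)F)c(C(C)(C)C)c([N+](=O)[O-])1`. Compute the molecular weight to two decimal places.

Atom tally by fragment:
  benzene ring core → C:6 H:6
  (− 4 ring H displaced by substituents)
  + CF3 → C:1 F:3
  + CF3 → C:1 F:3
  + C(CH3)3 → C:4 H:9
  + NO2 → N:1 O:2
Element totals:
  C: 12
  H: 11
  F: 6
  N: 1
  O: 2
Molecular formula: C12H11F6NO2.
  M = 12(12.011) + 11(1.008) + 6(18.998) + 14.007 + 2(15.999)
    = 144.132 + 11.088 + 113.988 + 14.007 + 31.998 = 315.213

315.21 g/mol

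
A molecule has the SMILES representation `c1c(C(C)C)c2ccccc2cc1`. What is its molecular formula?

Atom tally by fragment:
  naphthalene ring system core → C:10 H:8
  (− 1 ring H displaced by substituents)
  + CH(CH3)2 → C:3 H:7
Element totals:
  C: 13
  H: 14

C13H14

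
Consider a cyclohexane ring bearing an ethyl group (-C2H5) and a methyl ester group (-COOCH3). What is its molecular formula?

Atom tally by fragment:
  cyclohexane ring core → C:6 H:12
  (− 2 ring H displaced by substituents)
  + C2H5 → C:2 H:5
  + COOCH3 → C:2 H:3 O:2
Element totals:
  C: 10
  H: 18
  O: 2

C10H18O2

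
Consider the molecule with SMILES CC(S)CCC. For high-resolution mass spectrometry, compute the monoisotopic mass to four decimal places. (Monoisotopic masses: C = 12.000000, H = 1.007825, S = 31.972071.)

104.0660

Atom tally by fragment:
  CH3 → C:1 H:3
  CH(SH) → C:1 H:2 S:1
  CH2 → C:1 H:2
  CH2 → C:1 H:2
  CH3 → C:1 H:3
Element totals:
  C: 5
  H: 12
  S: 1
Molecular formula: C5H12S.
  M = 5(12.0) + 12(1.007825) + 31.972071
    = 60.000000 + 12.093900 + 31.972071 = 104.065971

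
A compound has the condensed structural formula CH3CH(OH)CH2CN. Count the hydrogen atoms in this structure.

Atom tally by fragment:
  CH3 → C:1 H:3
  CH(OH) → C:1 H:2 O:1
  CH2CN → C:2 H:2 N:1
Element totals:
  C: 4
  H: 7
  N: 1
  O: 1

7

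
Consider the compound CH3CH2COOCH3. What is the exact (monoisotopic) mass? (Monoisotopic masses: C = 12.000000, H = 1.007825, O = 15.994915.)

88.0524

Atom tally by fragment:
  CH3 → C:1 H:3
  CH2COOCH3 → C:3 H:5 O:2
Element totals:
  C: 4
  H: 8
  O: 2
Molecular formula: C4H8O2.
  M = 4(12.0) + 8(1.007825) + 2(15.994915)
    = 48.000000 + 8.062600 + 31.989830 = 88.052430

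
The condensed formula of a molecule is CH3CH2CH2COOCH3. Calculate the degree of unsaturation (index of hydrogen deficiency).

1

Element totals:
  C: 5
  H: 10
  O: 2
Molecular formula: C5H10O2.
DoU = (2C + 2 + N − H − X) / 2 = (2·5 + 2 + 0 − 10 − 0) / 2 = 1.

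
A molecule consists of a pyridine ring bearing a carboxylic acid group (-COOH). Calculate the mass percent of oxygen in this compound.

25.99%

Atom tally by fragment:
  pyridine ring core → C:5 H:5 N:1
  (− 1 ring H displaced by substituents)
  + COOH → C:1 H:1 O:2
Element totals:
  C: 6
  H: 5
  N: 1
  O: 2
Molecular formula: C6H5NO2.
Molar mass = 123.111 g/mol.
Mass from O: 2 × 15.999 = 31.998 g/mol.
%O = 31.998 / 123.111 × 100 = 25.99%.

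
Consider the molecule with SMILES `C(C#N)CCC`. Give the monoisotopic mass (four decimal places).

83.0735

Atom tally by fragment:
  NCCH2 → C:2 H:2 N:1
  CH2 → C:1 H:2
  CH2 → C:1 H:2
  CH3 → C:1 H:3
Element totals:
  C: 5
  H: 9
  N: 1
Molecular formula: C5H9N.
  M = 5(12.0) + 9(1.007825) + 14.003074
    = 60.000000 + 9.070425 + 14.003074 = 83.073499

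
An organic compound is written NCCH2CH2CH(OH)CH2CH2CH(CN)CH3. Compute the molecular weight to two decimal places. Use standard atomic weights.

Atom tally by fragment:
  NCCH2 → C:2 H:2 N:1
  CH2 → C:1 H:2
  CH(OH) → C:1 H:2 O:1
  CH2 → C:1 H:2
  CH2 → C:1 H:2
  CH(CN) → C:2 H:1 N:1
  CH3 → C:1 H:3
Element totals:
  C: 9
  H: 14
  N: 2
  O: 1
Molecular formula: C9H14N2O.
  M = 9(12.011) + 14(1.008) + 2(14.007) + 15.999
    = 108.099 + 14.112 + 28.014 + 15.999 = 166.224

166.22 g/mol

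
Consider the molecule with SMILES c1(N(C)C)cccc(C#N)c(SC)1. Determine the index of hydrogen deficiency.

6

Atom tally by fragment:
  benzene ring core → C:6 H:6
  (− 3 ring H displaced by substituents)
  + N(CH3)2 → N:1 C:2 H:6
  + CN → C:1 N:1
  + SCH3 → C:1 H:3 S:1
Element totals:
  C: 10
  H: 12
  N: 2
  S: 1
Molecular formula: C10H12N2S.
DoU = (2C + 2 + N − H − X) / 2 = (2·10 + 2 + 2 − 12 − 0) / 2 = 6.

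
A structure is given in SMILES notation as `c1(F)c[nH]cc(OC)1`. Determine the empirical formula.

Atom tally by fragment:
  pyrrole ring core → C:4 H:5 N:1
  (− 2 ring H displaced by substituents)
  + F → F:1
  + OCH3 → C:1 H:3 O:1
Element totals:
  C: 5
  H: 6
  F: 1
  N: 1
  O: 1
Molecular formula: C5H6FNO.
gcd of subscripts (5, 1, 6, 1, 1) = 1, so the empirical formula equals the molecular formula.

C5H6FNO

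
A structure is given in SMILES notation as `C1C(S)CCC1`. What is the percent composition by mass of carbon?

Atom tally by fragment:
  cyclopentane ring core → C:5 H:10
  (− 1 ring H displaced by substituents)
  + SH → S:1 H:1
Element totals:
  C: 5
  H: 10
  S: 1
Molecular formula: C5H10S.
Molar mass = 102.195 g/mol.
Mass from C: 5 × 12.011 = 60.055 g/mol.
%C = 60.055 / 102.195 × 100 = 58.77%.

58.77%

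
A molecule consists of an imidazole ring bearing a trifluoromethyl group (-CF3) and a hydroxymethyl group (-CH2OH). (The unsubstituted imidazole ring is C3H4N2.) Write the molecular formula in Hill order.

Atom tally by fragment:
  imidazole ring core → C:3 H:4 N:2
  (− 2 ring H displaced by substituents)
  + CF3 → C:1 F:3
  + CH2OH → C:1 H:3 O:1
Element totals:
  C: 5
  H: 5
  F: 3
  N: 2
  O: 1

C5H5F3N2O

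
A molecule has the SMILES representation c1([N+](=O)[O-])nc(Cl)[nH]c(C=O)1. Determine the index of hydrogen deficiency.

5

Atom tally by fragment:
  imidazole ring core → C:3 H:4 N:2
  (− 3 ring H displaced by substituents)
  + NO2 → N:1 O:2
  + Cl → Cl:1
  + CHO → C:1 H:1 O:1
Element totals:
  C: 4
  H: 2
  Cl: 1
  N: 3
  O: 3
Molecular formula: C4H2ClN3O3.
DoU = (2C + 2 + N − H − X) / 2 = (2·4 + 2 + 3 − 2 − 1) / 2 = 5.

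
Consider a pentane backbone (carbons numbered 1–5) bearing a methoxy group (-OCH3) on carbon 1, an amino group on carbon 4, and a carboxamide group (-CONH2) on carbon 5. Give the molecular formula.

C7H16N2O2

Atom tally by fragment:
  CH3OCH2 → C:2 H:5 O:1
  CH2 → C:1 H:2
  CH2 → C:1 H:2
  CH(NH2) → C:1 H:3 N:1
  CH2CONH2 → C:2 H:4 O:1 N:1
Element totals:
  C: 7
  H: 16
  N: 2
  O: 2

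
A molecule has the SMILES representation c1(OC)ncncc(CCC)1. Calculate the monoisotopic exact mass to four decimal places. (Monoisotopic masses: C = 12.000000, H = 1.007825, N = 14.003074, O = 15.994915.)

152.0950

Atom tally by fragment:
  pyrimidine ring core → C:4 H:4 N:2
  (− 2 ring H displaced by substituents)
  + OCH3 → C:1 H:3 O:1
  + CH2CH2CH3 → C:3 H:7
Element totals:
  C: 8
  H: 12
  N: 2
  O: 1
Molecular formula: C8H12N2O.
  M = 8(12.0) + 12(1.007825) + 2(14.003074) + 15.994915
    = 96.000000 + 12.093900 + 28.006148 + 15.994915 = 152.094963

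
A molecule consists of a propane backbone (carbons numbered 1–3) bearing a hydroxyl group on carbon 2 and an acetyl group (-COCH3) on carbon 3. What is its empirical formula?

Atom tally by fragment:
  CH3 → C:1 H:3
  CH(OH) → C:1 H:2 O:1
  CH2COCH3 → C:3 H:5 O:1
Element totals:
  C: 5
  H: 10
  O: 2
Molecular formula: C5H10O2.
gcd of subscripts (5, 10, 2) = 1, so the empirical formula equals the molecular formula.

C5H10O2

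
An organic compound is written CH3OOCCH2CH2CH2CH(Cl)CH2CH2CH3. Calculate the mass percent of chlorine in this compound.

18.40%

Element totals:
  C: 9
  H: 17
  Cl: 1
  O: 2
Molecular formula: C9H17ClO2.
Molar mass = 192.683 g/mol.
Mass from Cl: 1 × 35.45 = 35.450 g/mol.
%Cl = 35.450 / 192.683 × 100 = 18.40%.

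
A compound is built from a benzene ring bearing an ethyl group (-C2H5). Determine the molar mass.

106.17 g/mol

Atom tally by fragment:
  benzene ring core → C:6 H:6
  (− 1 ring H displaced by substituents)
  + C2H5 → C:2 H:5
Element totals:
  C: 8
  H: 10
Molecular formula: C8H10.
  M = 8(12.011) + 10(1.008)
    = 96.088 + 10.080 = 106.168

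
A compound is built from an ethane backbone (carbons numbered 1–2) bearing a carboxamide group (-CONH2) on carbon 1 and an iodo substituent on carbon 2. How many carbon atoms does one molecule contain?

3

Atom tally by fragment:
  H2NOCCH2 → C:2 H:4 O:1 N:1
  CH2I → C:1 H:2 I:1
Element totals:
  C: 3
  H: 6
  I: 1
  N: 1
  O: 1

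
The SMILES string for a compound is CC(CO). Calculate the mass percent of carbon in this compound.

59.96%

Atom tally by fragment:
  CH3 → C:1 H:3
  CH2CH2OH → C:2 H:5 O:1
Element totals:
  C: 3
  H: 8
  O: 1
Molecular formula: C3H8O.
Molar mass = 60.096 g/mol.
Mass from C: 3 × 12.011 = 36.033 g/mol.
%C = 36.033 / 60.096 × 100 = 59.96%.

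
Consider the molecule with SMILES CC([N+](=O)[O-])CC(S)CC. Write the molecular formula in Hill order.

C6H13NO2S

Atom tally by fragment:
  CH3 → C:1 H:3
  CH(NO2) → C:1 H:1 N:1 O:2
  CH2 → C:1 H:2
  CH(SH) → C:1 H:2 S:1
  CH2 → C:1 H:2
  CH3 → C:1 H:3
Element totals:
  C: 6
  H: 13
  N: 1
  O: 2
  S: 1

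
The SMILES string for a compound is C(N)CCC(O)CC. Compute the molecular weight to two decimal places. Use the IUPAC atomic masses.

Atom tally by fragment:
  H2NCH2 → C:1 H:4 N:1
  CH2 → C:1 H:2
  CH2 → C:1 H:2
  CH(OH) → C:1 H:2 O:1
  CH2 → C:1 H:2
  CH3 → C:1 H:3
Element totals:
  C: 6
  H: 15
  N: 1
  O: 1
Molecular formula: C6H15NO.
  M = 6(12.011) + 15(1.008) + 14.007 + 15.999
    = 72.066 + 15.120 + 14.007 + 15.999 = 117.192

117.19 g/mol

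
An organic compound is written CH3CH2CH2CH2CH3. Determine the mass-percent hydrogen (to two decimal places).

16.76%

Atom tally by fragment:
  CH3 → C:1 H:3
  CH2 → C:1 H:2
  CH2 → C:1 H:2
  CH2 → C:1 H:2
  CH3 → C:1 H:3
Element totals:
  C: 5
  H: 12
Molecular formula: C5H12.
Molar mass = 72.151 g/mol.
Mass from H: 12 × 1.008 = 12.096 g/mol.
%H = 12.096 / 72.151 × 100 = 16.76%.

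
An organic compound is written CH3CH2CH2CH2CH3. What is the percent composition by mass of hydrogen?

16.76%

Atom tally by fragment:
  CH3 → C:1 H:3
  CH2 → C:1 H:2
  CH2 → C:1 H:2
  CH2 → C:1 H:2
  CH3 → C:1 H:3
Element totals:
  C: 5
  H: 12
Molecular formula: C5H12.
Molar mass = 72.151 g/mol.
Mass from H: 12 × 1.008 = 12.096 g/mol.
%H = 12.096 / 72.151 × 100 = 16.76%.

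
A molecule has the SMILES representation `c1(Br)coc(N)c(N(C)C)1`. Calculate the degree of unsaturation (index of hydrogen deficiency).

3

Atom tally by fragment:
  furan ring core → C:4 H:4 O:1
  (− 3 ring H displaced by substituents)
  + Br → Br:1
  + NH2 → N:1 H:2
  + N(CH3)2 → N:1 C:2 H:6
Element totals:
  C: 6
  H: 9
  Br: 1
  N: 2
  O: 1
Molecular formula: C6H9BrN2O.
DoU = (2C + 2 + N − H − X) / 2 = (2·6 + 2 + 2 − 9 − 1) / 2 = 3.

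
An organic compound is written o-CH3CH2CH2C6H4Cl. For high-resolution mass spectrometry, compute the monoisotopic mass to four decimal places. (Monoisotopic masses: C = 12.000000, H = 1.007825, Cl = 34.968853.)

Atom tally by fragment:
  benzene ring core → C:6 H:6
  (− 2 ring H displaced by substituents)
  + CH2CH2CH3 → C:3 H:7
  + Cl → Cl:1
Element totals:
  C: 9
  H: 11
  Cl: 1
Molecular formula: C9H11Cl.
  M = 9(12.0) + 11(1.007825) + 34.968853
    = 108.000000 + 11.086075 + 34.968853 = 154.054928

154.0549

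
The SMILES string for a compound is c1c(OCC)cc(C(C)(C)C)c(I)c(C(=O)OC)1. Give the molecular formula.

C14H19IO3

Atom tally by fragment:
  benzene ring core → C:6 H:6
  (− 4 ring H displaced by substituents)
  + OC2H5 → C:2 H:5 O:1
  + C(CH3)3 → C:4 H:9
  + I → I:1
  + COOCH3 → C:2 H:3 O:2
Element totals:
  C: 14
  H: 19
  I: 1
  O: 3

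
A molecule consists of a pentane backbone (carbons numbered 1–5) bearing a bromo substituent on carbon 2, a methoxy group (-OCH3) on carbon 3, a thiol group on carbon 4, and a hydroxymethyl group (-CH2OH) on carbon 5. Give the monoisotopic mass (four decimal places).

241.9976

Atom tally by fragment:
  CH3 → C:1 H:3
  CH(Br) → C:1 H:1 Br:1
  CH(OCH3) → C:2 H:4 O:1
  CH(SH) → C:1 H:2 S:1
  CH2CH2OH → C:2 H:5 O:1
Element totals:
  C: 7
  H: 15
  Br: 1
  O: 2
  S: 1
Molecular formula: C7H15BrO2S.
  M = 7(12.0) + 15(1.007825) + 78.918338 + 2(15.994915) + 31.972071
    = 84.000000 + 15.117375 + 78.918338 + 31.989830 + 31.972071 = 241.997614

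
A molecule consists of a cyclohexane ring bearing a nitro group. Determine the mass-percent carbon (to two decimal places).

Atom tally by fragment:
  cyclohexane ring core → C:6 H:12
  (− 1 ring H displaced by substituents)
  + NO2 → N:1 O:2
Element totals:
  C: 6
  H: 11
  N: 1
  O: 2
Molecular formula: C6H11NO2.
Molar mass = 129.159 g/mol.
Mass from C: 6 × 12.011 = 72.066 g/mol.
%C = 72.066 / 129.159 × 100 = 55.80%.

55.80%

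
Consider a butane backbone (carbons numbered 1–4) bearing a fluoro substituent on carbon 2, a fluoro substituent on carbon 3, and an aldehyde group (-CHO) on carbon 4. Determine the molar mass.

Atom tally by fragment:
  CH3 → C:1 H:3
  CH(F) → C:1 H:1 F:1
  CH(F) → C:1 H:1 F:1
  CH2CHO → C:2 H:3 O:1
Element totals:
  C: 5
  H: 8
  F: 2
  O: 1
Molecular formula: C5H8F2O.
  M = 5(12.011) + 8(1.008) + 2(18.998) + 15.999
    = 60.055 + 8.064 + 37.996 + 15.999 = 122.114

122.11 g/mol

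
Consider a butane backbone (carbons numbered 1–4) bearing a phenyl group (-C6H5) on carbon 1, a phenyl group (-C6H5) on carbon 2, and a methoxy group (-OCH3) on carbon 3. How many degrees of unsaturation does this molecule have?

8

Atom tally by fragment:
  C6H5CH2 → C:7 H:7
  CH(C6H5) → C:7 H:6
  CH(OCH3) → C:2 H:4 O:1
  CH3 → C:1 H:3
Element totals:
  C: 17
  H: 20
  O: 1
Molecular formula: C17H20O.
DoU = (2C + 2 + N − H − X) / 2 = (2·17 + 2 + 0 − 20 − 0) / 2 = 8.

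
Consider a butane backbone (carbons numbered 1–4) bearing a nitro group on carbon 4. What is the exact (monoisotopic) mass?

103.0633

Atom tally by fragment:
  CH3 → C:1 H:3
  CH2 → C:1 H:2
  CH2 → C:1 H:2
  CH2NO2 → C:1 H:2 N:1 O:2
Element totals:
  C: 4
  H: 9
  N: 1
  O: 2
Molecular formula: C4H9NO2.
  M = 4(12.0) + 9(1.007825) + 14.003074 + 2(15.994915)
    = 48.000000 + 9.070425 + 14.003074 + 31.989830 = 103.063329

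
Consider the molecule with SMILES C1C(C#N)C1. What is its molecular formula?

Atom tally by fragment:
  cyclopropane ring core → C:3 H:6
  (− 1 ring H displaced by substituents)
  + CN → C:1 N:1
Element totals:
  C: 4
  H: 5
  N: 1

C4H5N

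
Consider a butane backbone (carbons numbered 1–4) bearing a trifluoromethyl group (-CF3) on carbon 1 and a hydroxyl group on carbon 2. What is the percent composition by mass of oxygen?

Atom tally by fragment:
  F3CCH2 → C:2 H:2 F:3
  CH(OH) → C:1 H:2 O:1
  CH2 → C:1 H:2
  CH3 → C:1 H:3
Element totals:
  C: 5
  H: 9
  F: 3
  O: 1
Molecular formula: C5H9F3O.
Molar mass = 142.120 g/mol.
Mass from O: 1 × 15.999 = 15.999 g/mol.
%O = 15.999 / 142.120 × 100 = 11.26%.

11.26%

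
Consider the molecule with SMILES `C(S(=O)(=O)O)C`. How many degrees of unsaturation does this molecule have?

Atom tally by fragment:
  HO3SCH2 → C:1 H:3 S:1 O:3
  CH3 → C:1 H:3
Element totals:
  C: 2
  H: 6
  O: 3
  S: 1
Molecular formula: C2H6O3S.
DoU = (2C + 2 + N − H − X) / 2 = (2·2 + 2 + 0 − 6 − 0) / 2 = 0.

0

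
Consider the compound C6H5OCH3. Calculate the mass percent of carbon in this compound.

Atom tally by fragment:
  benzene ring core → C:6 H:6
  (− 1 ring H displaced by substituents)
  + OCH3 → C:1 H:3 O:1
Element totals:
  C: 7
  H: 8
  O: 1
Molecular formula: C7H8O.
Molar mass = 108.140 g/mol.
Mass from C: 7 × 12.011 = 84.077 g/mol.
%C = 84.077 / 108.140 × 100 = 77.75%.

77.75%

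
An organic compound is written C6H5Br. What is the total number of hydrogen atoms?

Element totals:
  C: 6
  H: 5
  Br: 1

5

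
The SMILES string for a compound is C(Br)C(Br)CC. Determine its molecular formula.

C4H8Br2

Atom tally by fragment:
  BrCH2 → C:1 H:2 Br:1
  CH(Br) → C:1 H:1 Br:1
  CH2 → C:1 H:2
  CH3 → C:1 H:3
Element totals:
  C: 4
  H: 8
  Br: 2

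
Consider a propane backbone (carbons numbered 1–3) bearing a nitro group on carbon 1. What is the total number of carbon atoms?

3

Atom tally by fragment:
  O2NCH2 → C:1 H:2 N:1 O:2
  CH2 → C:1 H:2
  CH3 → C:1 H:3
Element totals:
  C: 3
  H: 7
  N: 1
  O: 2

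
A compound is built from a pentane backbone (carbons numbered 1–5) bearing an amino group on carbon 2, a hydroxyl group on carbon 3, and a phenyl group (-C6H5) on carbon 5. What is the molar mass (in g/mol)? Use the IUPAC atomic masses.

Atom tally by fragment:
  CH3 → C:1 H:3
  CH(NH2) → C:1 H:3 N:1
  CH(OH) → C:1 H:2 O:1
  CH2 → C:1 H:2
  CH2C6H5 → C:7 H:7
Element totals:
  C: 11
  H: 17
  N: 1
  O: 1
Molecular formula: C11H17NO.
  M = 11(12.011) + 17(1.008) + 14.007 + 15.999
    = 132.121 + 17.136 + 14.007 + 15.999 = 179.263

179.26 g/mol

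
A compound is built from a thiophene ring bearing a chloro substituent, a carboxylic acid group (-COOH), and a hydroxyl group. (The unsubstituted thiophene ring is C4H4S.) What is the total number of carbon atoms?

Atom tally by fragment:
  thiophene ring core → C:4 H:4 S:1
  (− 3 ring H displaced by substituents)
  + Cl → Cl:1
  + COOH → C:1 H:1 O:2
  + OH → O:1 H:1
Element totals:
  C: 5
  H: 3
  Cl: 1
  O: 3
  S: 1

5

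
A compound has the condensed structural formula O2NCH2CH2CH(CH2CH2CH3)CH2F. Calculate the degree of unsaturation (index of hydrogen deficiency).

Element totals:
  C: 7
  H: 14
  F: 1
  N: 1
  O: 2
Molecular formula: C7H14FNO2.
DoU = (2C + 2 + N − H − X) / 2 = (2·7 + 2 + 1 − 14 − 1) / 2 = 1.

1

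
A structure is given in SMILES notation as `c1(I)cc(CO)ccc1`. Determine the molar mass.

Atom tally by fragment:
  benzene ring core → C:6 H:6
  (− 2 ring H displaced by substituents)
  + I → I:1
  + CH2OH → C:1 H:3 O:1
Element totals:
  C: 7
  H: 7
  I: 1
  O: 1
Molecular formula: C7H7IO.
  M = 7(12.011) + 7(1.008) + 126.904 + 15.999
    = 84.077 + 7.056 + 126.904 + 15.999 = 234.036

234.04 g/mol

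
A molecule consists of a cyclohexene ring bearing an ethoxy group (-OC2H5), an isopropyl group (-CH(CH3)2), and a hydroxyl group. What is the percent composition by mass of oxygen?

17.36%

Atom tally by fragment:
  cyclohexene ring core → C:6 H:10
  (− 3 ring H displaced by substituents)
  + OC2H5 → C:2 H:5 O:1
  + CH(CH3)2 → C:3 H:7
  + OH → O:1 H:1
Element totals:
  C: 11
  H: 20
  O: 2
Molecular formula: C11H20O2.
Molar mass = 184.279 g/mol.
Mass from O: 2 × 15.999 = 31.998 g/mol.
%O = 31.998 / 184.279 × 100 = 17.36%.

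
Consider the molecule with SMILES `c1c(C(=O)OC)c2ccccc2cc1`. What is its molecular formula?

Atom tally by fragment:
  naphthalene ring system core → C:10 H:8
  (− 1 ring H displaced by substituents)
  + COOCH3 → C:2 H:3 O:2
Element totals:
  C: 12
  H: 10
  O: 2

C12H10O2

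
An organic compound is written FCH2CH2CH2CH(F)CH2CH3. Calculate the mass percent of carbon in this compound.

58.99%

Atom tally by fragment:
  FCH2 → C:1 H:2 F:1
  CH2 → C:1 H:2
  CH2 → C:1 H:2
  CH(F) → C:1 H:1 F:1
  CH2 → C:1 H:2
  CH3 → C:1 H:3
Element totals:
  C: 6
  H: 12
  F: 2
Molecular formula: C6H12F2.
Molar mass = 122.158 g/mol.
Mass from C: 6 × 12.011 = 72.066 g/mol.
%C = 72.066 / 122.158 × 100 = 58.99%.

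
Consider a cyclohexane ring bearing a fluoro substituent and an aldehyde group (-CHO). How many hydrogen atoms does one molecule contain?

Atom tally by fragment:
  cyclohexane ring core → C:6 H:12
  (− 2 ring H displaced by substituents)
  + F → F:1
  + CHO → C:1 H:1 O:1
Element totals:
  C: 7
  H: 11
  F: 1
  O: 1

11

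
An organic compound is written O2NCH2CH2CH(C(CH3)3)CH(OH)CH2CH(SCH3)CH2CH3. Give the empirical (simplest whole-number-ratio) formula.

C13H27NO3S

Element totals:
  C: 13
  H: 27
  N: 1
  O: 3
  S: 1
Molecular formula: C13H27NO3S.
gcd of subscripts (13, 27, 1, 3, 1) = 1, so the empirical formula equals the molecular formula.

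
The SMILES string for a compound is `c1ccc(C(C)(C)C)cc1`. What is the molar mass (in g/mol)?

134.22 g/mol

Atom tally by fragment:
  benzene ring core → C:6 H:6
  (− 1 ring H displaced by substituents)
  + C(CH3)3 → C:4 H:9
Element totals:
  C: 10
  H: 14
Molecular formula: C10H14.
  M = 10(12.011) + 14(1.008)
    = 120.110 + 14.112 = 134.222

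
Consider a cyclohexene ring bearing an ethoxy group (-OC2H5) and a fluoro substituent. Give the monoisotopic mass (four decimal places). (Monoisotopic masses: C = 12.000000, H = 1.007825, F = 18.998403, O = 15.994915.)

Atom tally by fragment:
  cyclohexene ring core → C:6 H:10
  (− 2 ring H displaced by substituents)
  + OC2H5 → C:2 H:5 O:1
  + F → F:1
Element totals:
  C: 8
  H: 13
  F: 1
  O: 1
Molecular formula: C8H13FO.
  M = 8(12.0) + 13(1.007825) + 18.998403 + 15.994915
    = 96.000000 + 13.101725 + 18.998403 + 15.994915 = 144.095043

144.0950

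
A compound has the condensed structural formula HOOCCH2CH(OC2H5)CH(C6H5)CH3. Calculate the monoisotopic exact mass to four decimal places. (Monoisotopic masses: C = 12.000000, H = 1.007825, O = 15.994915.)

Atom tally by fragment:
  HOOCCH2 → C:2 H:3 O:2
  CH(OC2H5) → C:3 H:6 O:1
  CH(C6H5) → C:7 H:6
  CH3 → C:1 H:3
Element totals:
  C: 13
  H: 18
  O: 3
Molecular formula: C13H18O3.
  M = 13(12.0) + 18(1.007825) + 3(15.994915)
    = 156.000000 + 18.140850 + 47.984745 = 222.125595

222.1256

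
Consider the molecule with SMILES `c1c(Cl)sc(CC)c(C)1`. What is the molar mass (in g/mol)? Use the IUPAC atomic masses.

160.66 g/mol

Atom tally by fragment:
  thiophene ring core → C:4 H:4 S:1
  (− 3 ring H displaced by substituents)
  + Cl → Cl:1
  + C2H5 → C:2 H:5
  + CH3 → C:1 H:3
Element totals:
  C: 7
  H: 9
  Cl: 1
  S: 1
Molecular formula: C7H9ClS.
  M = 7(12.011) + 9(1.008) + 35.45 + 32.06
    = 84.077 + 9.072 + 35.450 + 32.060 = 160.659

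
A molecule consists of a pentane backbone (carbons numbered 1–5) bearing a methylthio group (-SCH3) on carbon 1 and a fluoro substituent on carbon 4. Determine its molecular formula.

C6H13FS

Atom tally by fragment:
  CH3SCH2 → C:2 H:5 S:1
  CH2 → C:1 H:2
  CH2 → C:1 H:2
  CH(F) → C:1 H:1 F:1
  CH3 → C:1 H:3
Element totals:
  C: 6
  H: 13
  F: 1
  S: 1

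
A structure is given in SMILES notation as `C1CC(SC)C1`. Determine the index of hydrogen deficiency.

Atom tally by fragment:
  cyclobutane ring core → C:4 H:8
  (− 1 ring H displaced by substituents)
  + SCH3 → C:1 H:3 S:1
Element totals:
  C: 5
  H: 10
  S: 1
Molecular formula: C5H10S.
DoU = (2C + 2 + N − H − X) / 2 = (2·5 + 2 + 0 − 10 − 0) / 2 = 1.

1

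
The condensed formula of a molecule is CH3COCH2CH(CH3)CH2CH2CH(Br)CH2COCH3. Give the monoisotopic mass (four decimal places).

Element totals:
  C: 11
  H: 19
  Br: 1
  O: 2
Molecular formula: C11H19BrO2.
  M = 11(12.0) + 19(1.007825) + 78.918338 + 2(15.994915)
    = 132.000000 + 19.148675 + 78.918338 + 31.989830 = 262.056843

262.0568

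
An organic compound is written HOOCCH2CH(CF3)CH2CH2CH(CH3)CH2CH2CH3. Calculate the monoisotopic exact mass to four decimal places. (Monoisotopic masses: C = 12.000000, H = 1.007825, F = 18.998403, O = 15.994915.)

240.1337

Atom tally by fragment:
  HOOCCH2 → C:2 H:3 O:2
  CH(CF3) → C:2 H:1 F:3
  CH2 → C:1 H:2
  CH2 → C:1 H:2
  CH(CH3) → C:2 H:4
  CH2 → C:1 H:2
  CH2 → C:1 H:2
  CH3 → C:1 H:3
Element totals:
  C: 11
  H: 19
  F: 3
  O: 2
Molecular formula: C11H19F3O2.
  M = 11(12.0) + 19(1.007825) + 3(18.998403) + 2(15.994915)
    = 132.000000 + 19.148675 + 56.995209 + 31.989830 = 240.133714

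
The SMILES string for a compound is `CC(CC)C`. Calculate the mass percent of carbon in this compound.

83.24%

Atom tally by fragment:
  CH3 → C:1 H:3
  CH(C2H5) → C:3 H:6
  CH3 → C:1 H:3
Element totals:
  C: 5
  H: 12
Molecular formula: C5H12.
Molar mass = 72.151 g/mol.
Mass from C: 5 × 12.011 = 60.055 g/mol.
%C = 60.055 / 72.151 × 100 = 83.24%.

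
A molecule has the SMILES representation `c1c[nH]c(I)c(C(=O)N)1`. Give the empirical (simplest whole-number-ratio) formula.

C5H5IN2O

Atom tally by fragment:
  pyrrole ring core → C:4 H:5 N:1
  (− 2 ring H displaced by substituents)
  + I → I:1
  + CONH2 → C:1 H:2 O:1 N:1
Element totals:
  C: 5
  H: 5
  I: 1
  N: 2
  O: 1
Molecular formula: C5H5IN2O.
gcd of subscripts (5, 5, 1, 2, 1) = 1, so the empirical formula equals the molecular formula.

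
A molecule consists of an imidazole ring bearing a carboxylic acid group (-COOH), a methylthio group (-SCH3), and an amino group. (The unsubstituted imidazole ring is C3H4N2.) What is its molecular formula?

C5H7N3O2S

Atom tally by fragment:
  imidazole ring core → C:3 H:4 N:2
  (− 3 ring H displaced by substituents)
  + COOH → C:1 H:1 O:2
  + SCH3 → C:1 H:3 S:1
  + NH2 → N:1 H:2
Element totals:
  C: 5
  H: 7
  N: 3
  O: 2
  S: 1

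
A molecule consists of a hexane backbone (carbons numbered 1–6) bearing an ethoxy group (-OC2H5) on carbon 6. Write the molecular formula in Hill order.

C8H18O

Atom tally by fragment:
  CH3 → C:1 H:3
  CH2 → C:1 H:2
  CH2 → C:1 H:2
  CH2 → C:1 H:2
  CH2 → C:1 H:2
  CH2OC2H5 → C:3 H:7 O:1
Element totals:
  C: 8
  H: 18
  O: 1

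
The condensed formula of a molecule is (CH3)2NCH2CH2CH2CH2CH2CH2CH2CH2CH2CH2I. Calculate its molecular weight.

311.25 g/mol

Element totals:
  C: 12
  H: 26
  I: 1
  N: 1
Molecular formula: C12H26IN.
  M = 12(12.011) + 26(1.008) + 126.904 + 14.007
    = 144.132 + 26.208 + 126.904 + 14.007 = 311.251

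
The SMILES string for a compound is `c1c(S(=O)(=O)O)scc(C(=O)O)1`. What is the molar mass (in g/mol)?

Atom tally by fragment:
  thiophene ring core → C:4 H:4 S:1
  (− 2 ring H displaced by substituents)
  + SO3H → S:1 O:3 H:1
  + COOH → C:1 H:1 O:2
Element totals:
  C: 5
  H: 4
  O: 5
  S: 2
Molecular formula: C5H4O5S2.
  M = 5(12.011) + 4(1.008) + 5(15.999) + 2(32.06)
    = 60.055 + 4.032 + 79.995 + 64.120 = 208.202

208.20 g/mol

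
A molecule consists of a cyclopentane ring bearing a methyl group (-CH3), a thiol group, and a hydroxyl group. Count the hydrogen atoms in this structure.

Atom tally by fragment:
  cyclopentane ring core → C:5 H:10
  (− 3 ring H displaced by substituents)
  + CH3 → C:1 H:3
  + SH → S:1 H:1
  + OH → O:1 H:1
Element totals:
  C: 6
  H: 12
  O: 1
  S: 1

12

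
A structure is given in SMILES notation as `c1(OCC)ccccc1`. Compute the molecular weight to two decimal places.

122.17 g/mol

Atom tally by fragment:
  benzene ring core → C:6 H:6
  (− 1 ring H displaced by substituents)
  + OC2H5 → C:2 H:5 O:1
Element totals:
  C: 8
  H: 10
  O: 1
Molecular formula: C8H10O.
  M = 8(12.011) + 10(1.008) + 15.999
    = 96.088 + 10.080 + 15.999 = 122.167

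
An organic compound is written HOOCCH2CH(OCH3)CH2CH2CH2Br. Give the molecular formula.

C7H13BrO3

Element totals:
  C: 7
  H: 13
  Br: 1
  O: 3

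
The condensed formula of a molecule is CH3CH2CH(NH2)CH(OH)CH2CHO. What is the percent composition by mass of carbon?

Atom tally by fragment:
  CH3 → C:1 H:3
  CH2 → C:1 H:2
  CH(NH2) → C:1 H:3 N:1
  CH(OH) → C:1 H:2 O:1
  CH2CHO → C:2 H:3 O:1
Element totals:
  C: 6
  H: 13
  N: 1
  O: 2
Molecular formula: C6H13NO2.
Molar mass = 131.175 g/mol.
Mass from C: 6 × 12.011 = 72.066 g/mol.
%C = 72.066 / 131.175 × 100 = 54.94%.

54.94%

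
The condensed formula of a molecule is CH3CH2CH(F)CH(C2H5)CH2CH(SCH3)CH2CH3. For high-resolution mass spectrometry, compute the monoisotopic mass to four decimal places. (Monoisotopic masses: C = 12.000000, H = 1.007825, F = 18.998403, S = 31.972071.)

206.1504

Atom tally by fragment:
  CH3 → C:1 H:3
  CH2 → C:1 H:2
  CH(F) → C:1 H:1 F:1
  CH(C2H5) → C:3 H:6
  CH2 → C:1 H:2
  CH(SCH3) → C:2 H:4 S:1
  CH2 → C:1 H:2
  CH3 → C:1 H:3
Element totals:
  C: 11
  H: 23
  F: 1
  S: 1
Molecular formula: C11H23FS.
  M = 11(12.0) + 23(1.007825) + 18.998403 + 31.972071
    = 132.000000 + 23.179975 + 18.998403 + 31.972071 = 206.150449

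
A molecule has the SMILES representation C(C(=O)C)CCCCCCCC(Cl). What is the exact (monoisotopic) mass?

Atom tally by fragment:
  CH3COCH2 → C:3 H:5 O:1
  CH2 → C:1 H:2
  CH2 → C:1 H:2
  CH2 → C:1 H:2
  CH2 → C:1 H:2
  CH2 → C:1 H:2
  CH2 → C:1 H:2
  CH2 → C:1 H:2
  CH2Cl → C:1 H:2 Cl:1
Element totals:
  C: 11
  H: 21
  Cl: 1
  O: 1
Molecular formula: C11H21ClO.
  M = 11(12.0) + 21(1.007825) + 34.968853 + 15.994915
    = 132.000000 + 21.164325 + 34.968853 + 15.994915 = 204.128093

204.1281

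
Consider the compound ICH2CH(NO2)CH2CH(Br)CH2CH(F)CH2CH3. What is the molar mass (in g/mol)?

382.01 g/mol

Element totals:
  C: 8
  H: 14
  Br: 1
  F: 1
  I: 1
  N: 1
  O: 2
Molecular formula: C8H14BrFINO2.
  M = 8(12.011) + 14(1.008) + 79.904 + 18.998 + 126.904 + 14.007 + 2(15.999)
    = 96.088 + 14.112 + 79.904 + 18.998 + 126.904 + 14.007 + 31.998 = 382.011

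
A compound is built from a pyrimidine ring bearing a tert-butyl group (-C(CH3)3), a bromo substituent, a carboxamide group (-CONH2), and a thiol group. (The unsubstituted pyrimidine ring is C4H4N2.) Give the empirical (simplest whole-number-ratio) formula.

Atom tally by fragment:
  pyrimidine ring core → C:4 H:4 N:2
  (− 4 ring H displaced by substituents)
  + C(CH3)3 → C:4 H:9
  + Br → Br:1
  + CONH2 → C:1 H:2 O:1 N:1
  + SH → S:1 H:1
Element totals:
  C: 9
  H: 12
  Br: 1
  N: 3
  O: 1
  S: 1
Molecular formula: C9H12BrN3OS.
gcd of subscripts (1, 9, 12, 3, 1, 1) = 1, so the empirical formula equals the molecular formula.

C9H12BrN3OS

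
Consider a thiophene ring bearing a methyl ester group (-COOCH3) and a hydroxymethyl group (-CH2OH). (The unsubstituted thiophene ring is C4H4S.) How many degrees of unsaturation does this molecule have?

Atom tally by fragment:
  thiophene ring core → C:4 H:4 S:1
  (− 2 ring H displaced by substituents)
  + COOCH3 → C:2 H:3 O:2
  + CH2OH → C:1 H:3 O:1
Element totals:
  C: 7
  H: 8
  O: 3
  S: 1
Molecular formula: C7H8O3S.
DoU = (2C + 2 + N − H − X) / 2 = (2·7 + 2 + 0 − 8 − 0) / 2 = 4.

4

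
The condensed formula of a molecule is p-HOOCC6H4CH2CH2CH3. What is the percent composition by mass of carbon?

Atom tally by fragment:
  benzene ring core → C:6 H:6
  (− 2 ring H displaced by substituents)
  + COOH → C:1 H:1 O:2
  + CH2CH2CH3 → C:3 H:7
Element totals:
  C: 10
  H: 12
  O: 2
Molecular formula: C10H12O2.
Molar mass = 164.204 g/mol.
Mass from C: 10 × 12.011 = 120.110 g/mol.
%C = 120.110 / 164.204 × 100 = 73.15%.

73.15%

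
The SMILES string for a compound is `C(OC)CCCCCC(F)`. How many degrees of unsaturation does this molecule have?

0

Atom tally by fragment:
  CH3OCH2 → C:2 H:5 O:1
  CH2 → C:1 H:2
  CH2 → C:1 H:2
  CH2 → C:1 H:2
  CH2 → C:1 H:2
  CH2 → C:1 H:2
  CH2F → C:1 H:2 F:1
Element totals:
  C: 8
  H: 17
  F: 1
  O: 1
Molecular formula: C8H17FO.
DoU = (2C + 2 + N − H − X) / 2 = (2·8 + 2 + 0 − 17 − 1) / 2 = 0.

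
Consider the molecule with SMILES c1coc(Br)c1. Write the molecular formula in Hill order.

C4H3BrO

Atom tally by fragment:
  furan ring core → C:4 H:4 O:1
  (− 1 ring H displaced by substituents)
  + Br → Br:1
Element totals:
  C: 4
  H: 3
  Br: 1
  O: 1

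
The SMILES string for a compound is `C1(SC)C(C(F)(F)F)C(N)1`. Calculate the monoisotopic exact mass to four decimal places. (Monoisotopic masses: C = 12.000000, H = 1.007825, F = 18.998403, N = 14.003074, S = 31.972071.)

171.0330

Atom tally by fragment:
  cyclopropane ring core → C:3 H:6
  (− 3 ring H displaced by substituents)
  + SCH3 → C:1 H:3 S:1
  + CF3 → C:1 F:3
  + NH2 → N:1 H:2
Element totals:
  C: 5
  H: 8
  F: 3
  N: 1
  S: 1
Molecular formula: C5H8F3NS.
  M = 5(12.0) + 8(1.007825) + 3(18.998403) + 14.003074 + 31.972071
    = 60.000000 + 8.062600 + 56.995209 + 14.003074 + 31.972071 = 171.032954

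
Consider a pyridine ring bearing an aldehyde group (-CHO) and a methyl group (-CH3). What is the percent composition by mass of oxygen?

13.21%

Atom tally by fragment:
  pyridine ring core → C:5 H:5 N:1
  (− 2 ring H displaced by substituents)
  + CHO → C:1 H:1 O:1
  + CH3 → C:1 H:3
Element totals:
  C: 7
  H: 7
  N: 1
  O: 1
Molecular formula: C7H7NO.
Molar mass = 121.139 g/mol.
Mass from O: 1 × 15.999 = 15.999 g/mol.
%O = 15.999 / 121.139 × 100 = 13.21%.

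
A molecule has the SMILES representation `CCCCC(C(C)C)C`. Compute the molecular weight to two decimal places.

Atom tally by fragment:
  CH3 → C:1 H:3
  CH2 → C:1 H:2
  CH2 → C:1 H:2
  CH2 → C:1 H:2
  CH(CH(CH3)2) → C:4 H:8
  CH3 → C:1 H:3
Element totals:
  C: 9
  H: 20
Molecular formula: C9H20.
  M = 9(12.011) + 20(1.008)
    = 108.099 + 20.160 = 128.259

128.26 g/mol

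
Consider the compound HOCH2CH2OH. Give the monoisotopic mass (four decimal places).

62.0368

Atom tally by fragment:
  HOCH2 → C:1 H:3 O:1
  CH2OH → C:1 H:3 O:1
Element totals:
  C: 2
  H: 6
  O: 2
Molecular formula: C2H6O2.
  M = 2(12.0) + 6(1.007825) + 2(15.994915)
    = 24.000000 + 6.046950 + 31.989830 = 62.036780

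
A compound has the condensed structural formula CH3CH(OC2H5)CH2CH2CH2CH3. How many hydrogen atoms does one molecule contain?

18

Atom tally by fragment:
  CH3 → C:1 H:3
  CH(OC2H5) → C:3 H:6 O:1
  CH2 → C:1 H:2
  CH2 → C:1 H:2
  CH2 → C:1 H:2
  CH3 → C:1 H:3
Element totals:
  C: 8
  H: 18
  O: 1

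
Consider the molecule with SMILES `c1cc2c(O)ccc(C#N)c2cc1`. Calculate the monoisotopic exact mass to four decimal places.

Atom tally by fragment:
  naphthalene ring system core → C:10 H:8
  (− 2 ring H displaced by substituents)
  + OH → O:1 H:1
  + CN → C:1 N:1
Element totals:
  C: 11
  H: 7
  N: 1
  O: 1
Molecular formula: C11H7NO.
  M = 11(12.0) + 7(1.007825) + 14.003074 + 15.994915
    = 132.000000 + 7.054775 + 14.003074 + 15.994915 = 169.052764

169.0528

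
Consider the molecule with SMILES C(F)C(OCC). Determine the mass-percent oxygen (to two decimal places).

Atom tally by fragment:
  FCH2 → C:1 H:2 F:1
  CH2OC2H5 → C:3 H:7 O:1
Element totals:
  C: 4
  H: 9
  F: 1
  O: 1
Molecular formula: C4H9FO.
Molar mass = 92.113 g/mol.
Mass from O: 1 × 15.999 = 15.999 g/mol.
%O = 15.999 / 92.113 × 100 = 17.37%.

17.37%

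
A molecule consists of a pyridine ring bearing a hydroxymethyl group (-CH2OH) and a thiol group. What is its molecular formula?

Atom tally by fragment:
  pyridine ring core → C:5 H:5 N:1
  (− 2 ring H displaced by substituents)
  + CH2OH → C:1 H:3 O:1
  + SH → S:1 H:1
Element totals:
  C: 6
  H: 7
  N: 1
  O: 1
  S: 1

C6H7NOS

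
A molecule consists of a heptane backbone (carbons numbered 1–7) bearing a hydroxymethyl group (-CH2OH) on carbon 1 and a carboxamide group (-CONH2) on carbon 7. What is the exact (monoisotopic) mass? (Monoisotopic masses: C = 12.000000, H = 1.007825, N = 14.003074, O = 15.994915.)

173.1416

Atom tally by fragment:
  HOCH2CH2 → C:2 H:5 O:1
  CH2 → C:1 H:2
  CH2 → C:1 H:2
  CH2 → C:1 H:2
  CH2 → C:1 H:2
  CH2 → C:1 H:2
  CH2CONH2 → C:2 H:4 O:1 N:1
Element totals:
  C: 9
  H: 19
  N: 1
  O: 2
Molecular formula: C9H19NO2.
  M = 9(12.0) + 19(1.007825) + 14.003074 + 2(15.994915)
    = 108.000000 + 19.148675 + 14.003074 + 31.989830 = 173.141579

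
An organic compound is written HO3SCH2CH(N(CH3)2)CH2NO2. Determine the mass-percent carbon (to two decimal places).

Atom tally by fragment:
  HO3SCH2 → C:1 H:3 S:1 O:3
  CH(N(CH3)2) → C:3 H:7 N:1
  CH2NO2 → C:1 H:2 N:1 O:2
Element totals:
  C: 5
  H: 12
  N: 2
  O: 5
  S: 1
Molecular formula: C5H12N2O5S.
Molar mass = 212.220 g/mol.
Mass from C: 5 × 12.011 = 60.055 g/mol.
%C = 60.055 / 212.220 × 100 = 28.30%.

28.30%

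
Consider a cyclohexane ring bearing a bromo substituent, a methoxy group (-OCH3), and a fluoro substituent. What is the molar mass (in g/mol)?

Atom tally by fragment:
  cyclohexane ring core → C:6 H:12
  (− 3 ring H displaced by substituents)
  + Br → Br:1
  + OCH3 → C:1 H:3 O:1
  + F → F:1
Element totals:
  C: 7
  H: 12
  Br: 1
  F: 1
  O: 1
Molecular formula: C7H12BrFO.
  M = 7(12.011) + 12(1.008) + 79.904 + 18.998 + 15.999
    = 84.077 + 12.096 + 79.904 + 18.998 + 15.999 = 211.074

211.07 g/mol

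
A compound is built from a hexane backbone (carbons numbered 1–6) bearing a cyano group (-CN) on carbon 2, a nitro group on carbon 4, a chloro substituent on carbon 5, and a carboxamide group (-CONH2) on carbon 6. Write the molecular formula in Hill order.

Atom tally by fragment:
  CH3 → C:1 H:3
  CH(CN) → C:2 H:1 N:1
  CH2 → C:1 H:2
  CH(NO2) → C:1 H:1 N:1 O:2
  CH(Cl) → C:1 H:1 Cl:1
  CH2CONH2 → C:2 H:4 O:1 N:1
Element totals:
  C: 8
  H: 12
  Cl: 1
  N: 3
  O: 3

C8H12ClN3O3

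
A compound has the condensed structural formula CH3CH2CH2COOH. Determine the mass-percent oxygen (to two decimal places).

Atom tally by fragment:
  CH3 → C:1 H:3
  CH2 → C:1 H:2
  CH2COOH → C:2 H:3 O:2
Element totals:
  C: 4
  H: 8
  O: 2
Molecular formula: C4H8O2.
Molar mass = 88.106 g/mol.
Mass from O: 2 × 15.999 = 31.998 g/mol.
%O = 31.998 / 88.106 × 100 = 36.32%.

36.32%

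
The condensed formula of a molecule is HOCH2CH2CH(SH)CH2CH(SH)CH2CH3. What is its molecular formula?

Element totals:
  C: 7
  H: 16
  O: 1
  S: 2

C7H16OS2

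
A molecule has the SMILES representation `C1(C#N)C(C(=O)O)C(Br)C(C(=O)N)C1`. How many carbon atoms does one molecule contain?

8

Atom tally by fragment:
  cyclopentane ring core → C:5 H:10
  (− 4 ring H displaced by substituents)
  + CN → C:1 N:1
  + COOH → C:1 H:1 O:2
  + Br → Br:1
  + CONH2 → C:1 H:2 O:1 N:1
Element totals:
  C: 8
  H: 9
  Br: 1
  N: 2
  O: 3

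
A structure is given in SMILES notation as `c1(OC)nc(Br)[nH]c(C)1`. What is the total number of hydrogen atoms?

Atom tally by fragment:
  imidazole ring core → C:3 H:4 N:2
  (− 3 ring H displaced by substituents)
  + OCH3 → C:1 H:3 O:1
  + Br → Br:1
  + CH3 → C:1 H:3
Element totals:
  C: 5
  H: 7
  Br: 1
  N: 2
  O: 1

7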